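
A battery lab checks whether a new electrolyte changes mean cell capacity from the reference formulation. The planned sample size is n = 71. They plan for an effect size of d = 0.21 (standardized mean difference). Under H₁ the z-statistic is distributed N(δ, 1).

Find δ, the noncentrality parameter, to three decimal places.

The noncentrality parameter scales effect size by the design's sample-size factor: δ = d·√n = 0.21 × √71 = 1.7695

δ ≈ 1.769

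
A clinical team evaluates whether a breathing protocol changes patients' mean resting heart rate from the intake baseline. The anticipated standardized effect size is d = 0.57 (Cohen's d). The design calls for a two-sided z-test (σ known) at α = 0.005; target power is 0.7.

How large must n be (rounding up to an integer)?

n = 35

For power 0.7 need Φ(δ − z_{0.0025}) = 0.7, so δ = z_{0.0025} + z_{0.30} = 2.807 + 0.524 = 3.331.
(Ignoring the negligible lower-tail rejection probability gives the usual closed-form inversion.)
δ = d·√n ⇒ n = (δ/d)² = (3.331 / 0.57)² = 34.16.
Round up to the next whole unit.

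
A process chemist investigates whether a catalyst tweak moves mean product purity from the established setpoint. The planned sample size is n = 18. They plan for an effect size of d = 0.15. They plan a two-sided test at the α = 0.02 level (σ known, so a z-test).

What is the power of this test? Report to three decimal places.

Noncentrality parameter: δ = d·√n = 0.15 × √18 = 0.6364
Critical value for a two-sided test at α = 0.02: z_{α/2} = 2.326.
Power = Φ(δ − 2.326) + Φ(−δ − 2.326) = Φ(-1.690) + Φ(-2.963) = 0.0455 + 0.0015 = 0.0470.

Power ≈ 0.047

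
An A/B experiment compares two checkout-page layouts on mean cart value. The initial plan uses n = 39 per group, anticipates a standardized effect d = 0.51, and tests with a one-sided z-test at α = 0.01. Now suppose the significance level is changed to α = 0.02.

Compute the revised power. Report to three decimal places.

Power ≈ 0.579

δ = d·√(n/2) = 0.51 × √(39/2) = 2.2521 (unchanged). New critical value: z_{0.02} = 2.054.
Revised power = P(Z > 2.054 − δ) = Φ(0.198) = 0.5786.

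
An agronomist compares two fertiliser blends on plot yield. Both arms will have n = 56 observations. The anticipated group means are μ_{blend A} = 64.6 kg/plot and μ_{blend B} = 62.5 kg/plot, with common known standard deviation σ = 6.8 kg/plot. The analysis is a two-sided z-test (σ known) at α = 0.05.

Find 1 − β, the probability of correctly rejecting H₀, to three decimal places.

Standardized effect: d = |μ_{blend A} − μ_{blend B}| / σ = |64.6 − 62.5| / 6.8 = 0.3088
Noncentrality parameter: δ = d·√(n/2) = 0.3088 × √(56/2) = 1.6341
Critical value for a two-sided test at α = 0.05: z_{α/2} = 1.960.
Power = Φ(δ − 1.960) + Φ(−δ − 1.960) = Φ(-0.326) + Φ(-3.594) = 0.3723 + 0.0002 = 0.3724.

Power ≈ 0.372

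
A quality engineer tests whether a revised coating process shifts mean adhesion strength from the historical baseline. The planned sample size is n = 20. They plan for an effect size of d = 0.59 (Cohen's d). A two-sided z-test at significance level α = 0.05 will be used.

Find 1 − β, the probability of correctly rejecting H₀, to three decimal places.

Power ≈ 0.751

Noncentrality parameter: λ = d·√n = 0.59 × √20 = 2.6386
Two-sided α = 0.05 → critical value z_{0.025} = 1.960.
Power = Φ(λ − 1.960) + Φ(−λ − 1.960) = Φ(0.679) + Φ(-4.599) = 0.7513 + 0.0000 = 0.7513.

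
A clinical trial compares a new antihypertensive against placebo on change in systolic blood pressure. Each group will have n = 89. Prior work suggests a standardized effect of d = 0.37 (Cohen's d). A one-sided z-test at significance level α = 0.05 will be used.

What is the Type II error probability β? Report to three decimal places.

β ≈ 0.205

Noncentrality parameter: δ = d·√(n/2) = 0.37 × √(89/2) = 2.4682
One-sided α = 0.05 → critical value z_{0.05} = 1.645.
Power = Φ(δ − 1.645) = Φ(0.823) = 0.7948.
Type II error: β = 1 − power = 1 − 0.7948 = 0.2052.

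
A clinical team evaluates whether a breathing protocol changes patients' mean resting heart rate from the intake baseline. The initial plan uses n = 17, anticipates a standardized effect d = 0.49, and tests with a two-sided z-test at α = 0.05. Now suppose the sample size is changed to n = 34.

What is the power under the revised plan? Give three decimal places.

With n = 34: δ = d·√n = 0.49 × √34 = 2.8572. Critical value z_{0.025} = 1.960.
Revised power = Φ(δ − 1.960) + Φ(−δ − 1.960) = Φ(0.897) + Φ(-4.817) = 0.8152 + 0.0000 = 0.8152.

Power ≈ 0.815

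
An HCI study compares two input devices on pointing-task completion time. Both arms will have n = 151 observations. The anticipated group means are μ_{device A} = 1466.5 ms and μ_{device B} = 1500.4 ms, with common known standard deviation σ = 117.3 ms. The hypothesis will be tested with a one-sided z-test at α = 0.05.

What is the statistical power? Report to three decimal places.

Standardized effect: d = |μ_{device A} − μ_{device B}| / σ = |1466.5 − 1500.4| / 117.3 = 0.2890
Noncentrality parameter: δ = d·√(n/2) = 0.2890 × √(151/2) = 2.5112
Critical value for a one-sided test at α = 0.05: z_α = 1.645.
Power = Φ(δ − 1.645) = Φ(0.866) = 0.8068.

Power ≈ 0.807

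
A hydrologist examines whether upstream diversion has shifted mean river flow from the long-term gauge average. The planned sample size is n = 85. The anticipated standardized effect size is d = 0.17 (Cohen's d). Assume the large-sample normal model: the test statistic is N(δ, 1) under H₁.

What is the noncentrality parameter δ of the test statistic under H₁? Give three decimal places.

δ ≈ 1.567

The noncentrality parameter scales effect size by the design's sample-size factor: δ = d·√n = 0.17 × √85 = 1.5673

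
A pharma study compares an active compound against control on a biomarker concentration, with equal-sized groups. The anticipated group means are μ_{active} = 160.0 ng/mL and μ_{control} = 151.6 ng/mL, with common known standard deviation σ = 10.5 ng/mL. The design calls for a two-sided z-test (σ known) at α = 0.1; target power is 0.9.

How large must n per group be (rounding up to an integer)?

n = 27 per group

Standardized effect: d = |μ_{active} − μ_{control}| / σ = |160.0 − 151.6| / 10.5 = 0.8000
For power 0.9 need Φ(δ − z_{0.05}) = 0.9, so δ = z_{0.05} + z_{0.10} = 1.645 + 1.282 = 2.926.
(The Φ(−δ − z_{α/2}) term is vanishingly small for δ > 0 and is dropped in the standard sample-size formula.)
δ = d·√(n/2) ⇒ n = 2(δ/d)² = 2 × (2.926 / 0.8000)² = 26.76.
Round up to the next whole unit.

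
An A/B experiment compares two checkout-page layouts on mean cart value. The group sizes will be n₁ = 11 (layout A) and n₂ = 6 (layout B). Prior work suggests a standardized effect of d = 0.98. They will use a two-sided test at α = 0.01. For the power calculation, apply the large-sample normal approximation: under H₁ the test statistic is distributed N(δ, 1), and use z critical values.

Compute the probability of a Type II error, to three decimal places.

Noncentrality parameter: δ = d / √(1/n₁ + 1/n₂) = 0.98 / √(1/11 + 1/6) = 1.9310
Two-sided α = 0.01 → critical value z_{0.005} = 2.576.
Power = Φ(δ − 2.576) + Φ(−δ − 2.576) = Φ(-0.645) + Φ(-4.507) = 0.2595 + 0.0000 = 0.2595.
Type II error: β = 1 − power = 1 − 0.2595 = 0.7405.

β ≈ 0.740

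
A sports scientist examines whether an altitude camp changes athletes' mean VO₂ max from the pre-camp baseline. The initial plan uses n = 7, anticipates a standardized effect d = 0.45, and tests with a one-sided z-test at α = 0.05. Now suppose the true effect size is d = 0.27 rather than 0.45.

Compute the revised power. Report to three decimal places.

With d = 0.27: δ = d·√n = 0.27 × √7 = 0.7144. Critical value z_{0.05} = 1.645.
Revised power = Φ(δ − 1.645) = Φ(-0.931) = 0.1761.

Power ≈ 0.176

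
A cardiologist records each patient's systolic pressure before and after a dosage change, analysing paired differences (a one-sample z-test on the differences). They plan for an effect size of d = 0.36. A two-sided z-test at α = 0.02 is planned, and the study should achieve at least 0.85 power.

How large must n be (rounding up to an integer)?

n = 88

Set Φ(δ − 2.326) = 0.85; then δ − 2.326 = Φ⁻¹(0.85) = 1.036, giving δ = 3.363.
(Ignoring the negligible lower-tail rejection probability gives the usual closed-form inversion.)
δ = d·√n ⇒ n = (δ/d)² = (3.363 / 0.36)² = 87.26.
Rounding up, n = 88.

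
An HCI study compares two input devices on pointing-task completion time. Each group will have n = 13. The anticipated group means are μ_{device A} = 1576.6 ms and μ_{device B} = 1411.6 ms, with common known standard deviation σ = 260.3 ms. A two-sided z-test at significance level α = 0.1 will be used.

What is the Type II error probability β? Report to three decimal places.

β ≈ 0.511

Standardized effect: d = |μ_{device A} − μ_{device B}| / σ = |1576.6 − 1411.6| / 260.3 = 0.6339
Noncentrality parameter: δ = d·√(n/2) = 0.6339 × √(13/2) = 1.6161
Critical value for a two-sided test at α = 0.1: z_{α/2} = 1.645.
Power = Φ(δ − 1.645) + Φ(−δ − 1.645) = Φ(-0.029) + Φ(-3.261) = 0.4885 + 0.0006 = 0.4891.
Type II error: β = 1 − power = 1 − 0.4891 = 0.5109.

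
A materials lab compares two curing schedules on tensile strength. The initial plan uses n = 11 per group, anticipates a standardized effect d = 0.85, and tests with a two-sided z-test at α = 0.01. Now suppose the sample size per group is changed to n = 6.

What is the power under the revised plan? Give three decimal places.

Power ≈ 0.135

With n = 6 per group: δ = d·√(n/2) = 0.85 × √(6/2) = 1.4722. Critical value z_{0.005} = 2.576.
Revised power = Φ(δ − 2.576) + Φ(−δ − 2.576) = Φ(-1.104) + Φ(-4.048) = 0.1349 + 0.0000 = 0.1349.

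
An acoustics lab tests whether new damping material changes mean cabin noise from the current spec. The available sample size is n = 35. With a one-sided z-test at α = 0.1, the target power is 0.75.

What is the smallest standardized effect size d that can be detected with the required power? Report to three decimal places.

d ≈ 0.331

Need Φ(δ − 1.282) = 0.75, so δ = 1.282 + 0.674 = 1.956.
δ = d·√n ⇒ d = δ/√n = 1.956/√35 = 0.3306.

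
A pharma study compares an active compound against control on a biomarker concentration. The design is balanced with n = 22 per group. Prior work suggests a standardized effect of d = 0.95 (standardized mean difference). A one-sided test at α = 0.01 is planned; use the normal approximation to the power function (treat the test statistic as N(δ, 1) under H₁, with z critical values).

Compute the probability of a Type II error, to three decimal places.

Noncentrality parameter: δ = d·√(n/2) = 0.95 × √(22/2) = 3.1508
Critical value for a one-sided test at α = 0.01: z_α = 2.326.
Power = P(Z > 2.326 − δ) = Φ(0.824) = 0.7952.
Type II error: β = 1 − power = 1 − 0.7952 = 0.2048.

β ≈ 0.205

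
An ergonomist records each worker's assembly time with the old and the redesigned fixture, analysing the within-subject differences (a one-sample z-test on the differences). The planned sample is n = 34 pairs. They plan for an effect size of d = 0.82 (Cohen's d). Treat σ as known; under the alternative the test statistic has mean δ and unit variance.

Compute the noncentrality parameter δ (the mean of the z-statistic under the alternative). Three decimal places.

δ = d·√n = 0.82 × √34 = 4.7814

δ ≈ 4.781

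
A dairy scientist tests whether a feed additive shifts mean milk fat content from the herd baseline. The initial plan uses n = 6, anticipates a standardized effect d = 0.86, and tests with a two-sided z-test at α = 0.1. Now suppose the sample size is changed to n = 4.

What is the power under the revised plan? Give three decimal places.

With n = 4: δ = d·√n = 0.86 × √4 = 1.7200. Critical value z_{0.05} = 1.645.
Revised power = Φ(δ − 1.645) + Φ(−δ − 1.645) = Φ(0.075) + Φ(-3.365) = 0.5300 + 0.0004 = 0.5303.

Power ≈ 0.530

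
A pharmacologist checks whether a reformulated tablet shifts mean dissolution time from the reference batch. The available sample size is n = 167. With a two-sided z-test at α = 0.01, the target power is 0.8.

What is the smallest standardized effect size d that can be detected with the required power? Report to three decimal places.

d ≈ 0.264

Required noncentrality: δ = z_{0.005} + z_{0.20} = 2.576 + 0.842 = 3.417.
(The second rejection-region term Φ(−δ − z_{α/2}) is negligible and dropped.)
δ = d·√n ⇒ d = δ/√n = 3.417/√167 = 0.2645.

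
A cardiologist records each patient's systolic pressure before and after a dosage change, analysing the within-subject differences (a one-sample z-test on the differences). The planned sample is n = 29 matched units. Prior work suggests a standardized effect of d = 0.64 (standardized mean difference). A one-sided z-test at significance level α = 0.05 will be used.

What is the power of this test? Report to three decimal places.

Noncentrality parameter: δ = d·√n = 0.64 × √29 = 3.4465
One-sided α = 0.05 → critical value z_{0.05} = 1.645.
Power = P(Z > 1.645 − δ) = Φ(1.802) = 0.9642.

Power ≈ 0.964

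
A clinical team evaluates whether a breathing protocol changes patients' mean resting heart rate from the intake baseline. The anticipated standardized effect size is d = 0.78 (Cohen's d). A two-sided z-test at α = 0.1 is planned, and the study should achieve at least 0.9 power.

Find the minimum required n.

For power 0.9 need Φ(δ − z_{0.05}) = 0.9, so δ = z_{0.05} + z_{0.10} = 1.645 + 1.282 = 2.926.
(Ignoring the negligible lower-tail rejection probability gives the usual closed-form inversion.)
δ = d·√n ⇒ n = (δ/d)² = (2.926 / 0.78)² = 14.08.
Round up to the next whole unit.

n = 15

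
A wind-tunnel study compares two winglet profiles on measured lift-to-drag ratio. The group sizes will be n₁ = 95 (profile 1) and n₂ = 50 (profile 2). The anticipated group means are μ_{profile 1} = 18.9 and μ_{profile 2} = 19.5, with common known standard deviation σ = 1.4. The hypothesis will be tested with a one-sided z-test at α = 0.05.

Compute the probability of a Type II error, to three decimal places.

Standardized effect: d = |μ_{profile 1} − μ_{profile 2}| / σ = |18.9 − 19.5| / 1.4 = 0.4286
Noncentrality parameter: δ = d / √(1/n₁ + 1/n₂) = 0.4286 / √(1/95 + 1/50) = 2.4529
Critical value for a one-sided test at α = 0.05: z_α = 1.645.
Power = P(Z > 1.645 − δ) = Φ(0.808) = 0.7905.
Type II error: β = 1 − power = 1 − 0.7905 = 0.2095.

β ≈ 0.210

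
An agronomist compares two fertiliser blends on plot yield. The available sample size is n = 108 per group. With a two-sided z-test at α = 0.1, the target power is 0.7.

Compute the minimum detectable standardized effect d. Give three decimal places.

d ≈ 0.295

Need Φ(δ − 1.645) = 0.7, so δ = 1.645 + 0.524 = 2.169.
(Lower-tail contribution to power is negligible for δ > 0.)
δ = d·√(n/2) ⇒ d = δ/√(n/2) = 2.169/√(108/2) = 0.2952.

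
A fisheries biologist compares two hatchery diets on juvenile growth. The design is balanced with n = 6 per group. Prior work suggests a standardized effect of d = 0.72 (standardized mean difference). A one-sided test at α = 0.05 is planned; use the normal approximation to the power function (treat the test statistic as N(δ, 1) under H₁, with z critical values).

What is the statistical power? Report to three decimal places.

Noncentrality parameter: δ = d·√(n/2) = 0.72 × √(6/2) = 1.2471
One-sided α = 0.05 → critical value z_{0.05} = 1.645.
Power = P(Z > 1.645 − δ) = Φ(-0.398) = 0.3454.

Power ≈ 0.345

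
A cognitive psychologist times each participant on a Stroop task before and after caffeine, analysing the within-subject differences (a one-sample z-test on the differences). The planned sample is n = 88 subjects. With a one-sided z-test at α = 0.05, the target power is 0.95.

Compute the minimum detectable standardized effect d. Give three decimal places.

Need Φ(δ − 1.645) = 0.95, so δ = 1.645 + 1.645 = 3.290.
δ = d·√n ⇒ d = δ/√n = 3.290/√88 = 0.3507.

d ≈ 0.351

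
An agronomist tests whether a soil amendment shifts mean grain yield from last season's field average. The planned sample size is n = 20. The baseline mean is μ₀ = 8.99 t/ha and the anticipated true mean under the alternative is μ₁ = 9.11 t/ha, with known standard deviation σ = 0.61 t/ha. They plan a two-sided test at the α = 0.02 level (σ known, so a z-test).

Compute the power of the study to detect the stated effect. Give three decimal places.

Power ≈ 0.075

Standardized effect: d = |μ₁ − μ₀| / σ = |9.11 − 8.99| / 0.61 = 0.1967
Noncentrality parameter: δ = d·√n = 0.1967 × √20 = 0.8798
Critical value for a two-sided test at α = 0.02: z_{α/2} = 2.326.
Power = Φ(δ − 2.326) + Φ(−δ − 2.326) = Φ(-1.447) + Φ(-3.206) = 0.0740 + 0.0007 = 0.0747.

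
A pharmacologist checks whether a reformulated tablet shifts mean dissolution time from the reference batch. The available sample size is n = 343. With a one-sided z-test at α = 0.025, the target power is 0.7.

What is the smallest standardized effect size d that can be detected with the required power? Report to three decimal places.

Need Φ(δ − 1.960) = 0.7, so δ = 1.960 + 0.524 = 2.484.
δ = d·√n ⇒ d = δ/√n = 2.484/√343 = 0.1341.

d ≈ 0.134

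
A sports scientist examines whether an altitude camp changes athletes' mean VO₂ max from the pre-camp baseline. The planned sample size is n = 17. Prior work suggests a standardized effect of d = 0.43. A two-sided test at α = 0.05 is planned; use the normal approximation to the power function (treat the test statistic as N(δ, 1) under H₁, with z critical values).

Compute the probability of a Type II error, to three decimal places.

Noncentrality parameter: δ = d·√n = 0.43 × √17 = 1.7729
Two-sided α = 0.05 → critical value z_{0.025} = 1.960.
Power = Φ(δ − 1.960) + Φ(−δ − 1.960) = Φ(-0.187) + Φ(-3.733) = 0.4258 + 0.0001 = 0.4259.
Type II error: β = 1 − power = 1 − 0.4259 = 0.5741.

β ≈ 0.574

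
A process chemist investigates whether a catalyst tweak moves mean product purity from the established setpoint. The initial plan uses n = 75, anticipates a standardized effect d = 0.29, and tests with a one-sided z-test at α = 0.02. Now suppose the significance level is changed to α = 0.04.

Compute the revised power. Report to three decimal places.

δ = d·√n = 0.29 × √75 = 2.5115 (unchanged). New critical value: z_{0.04} = 1.751.
Revised power = P(Z > 1.751 − δ) = Φ(0.761) = 0.7766.

Power ≈ 0.777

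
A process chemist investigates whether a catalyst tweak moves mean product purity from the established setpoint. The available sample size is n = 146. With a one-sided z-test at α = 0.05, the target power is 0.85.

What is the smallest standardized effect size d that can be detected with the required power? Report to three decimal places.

d ≈ 0.222

Required noncentrality: δ = z_{0.05} + z_{0.15} = 1.645 + 1.036 = 2.681.
δ = d·√n ⇒ d = δ/√n = 2.681/√146 = 0.2219.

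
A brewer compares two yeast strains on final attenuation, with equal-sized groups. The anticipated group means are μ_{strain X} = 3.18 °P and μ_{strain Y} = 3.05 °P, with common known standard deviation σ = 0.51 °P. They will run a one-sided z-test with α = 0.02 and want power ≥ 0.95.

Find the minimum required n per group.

Standardized effect: d = |μ_{strain X} − μ_{strain Y}| / σ = |3.18 − 3.05| / 0.51 = 0.2549
Set Φ(δ − 2.054) = 0.95; then δ − 2.054 = Φ⁻¹(0.95) = 1.645, giving δ = 3.699.
δ = d·√(n/2) ⇒ n = 2(δ/d)² = 2 × (3.699 / 0.2549)² = 421.07.
Rounding up, n = 422 per group.

n = 422 per group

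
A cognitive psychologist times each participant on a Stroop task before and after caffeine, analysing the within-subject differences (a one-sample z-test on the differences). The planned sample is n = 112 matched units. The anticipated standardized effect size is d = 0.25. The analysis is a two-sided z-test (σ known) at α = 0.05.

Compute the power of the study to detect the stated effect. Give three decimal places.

Power ≈ 0.754

Noncentrality parameter: δ = d·√n = 0.25 × √112 = 2.6458
Critical value for a two-sided test at α = 0.05: z_{α/2} = 1.960.
Power = Φ(δ − 1.960) + Φ(−δ − 1.960) = Φ(0.686) + Φ(-4.606) = 0.7536 + 0.0000 = 0.7536.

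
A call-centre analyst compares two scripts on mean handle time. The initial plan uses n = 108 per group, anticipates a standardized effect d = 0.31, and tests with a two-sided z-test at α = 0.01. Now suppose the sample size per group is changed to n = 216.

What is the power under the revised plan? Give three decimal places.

Power ≈ 0.741

With n = 216 per group: δ = d·√(n/2) = 0.31 × √(216/2) = 3.2216. Critical value z_{0.005} = 2.576.
Revised power = Φ(δ − 2.576) + Φ(−δ − 2.576) = Φ(0.646) + Φ(-5.797) = 0.7408 + 0.0000 = 0.7408.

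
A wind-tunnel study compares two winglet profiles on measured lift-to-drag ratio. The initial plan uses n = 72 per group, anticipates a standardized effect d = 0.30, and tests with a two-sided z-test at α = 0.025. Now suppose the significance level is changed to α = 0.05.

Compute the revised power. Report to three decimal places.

Power ≈ 0.437

δ = d·√(n/2) = 0.30 × √(72/2) = 1.8000 (unchanged). New critical value: z_{0.025} = 1.960.
Revised power = Φ(δ − 1.960) + Φ(−δ − 1.960) = Φ(-0.160) + Φ(-3.760) = 0.4365 + 0.0001 = 0.4365.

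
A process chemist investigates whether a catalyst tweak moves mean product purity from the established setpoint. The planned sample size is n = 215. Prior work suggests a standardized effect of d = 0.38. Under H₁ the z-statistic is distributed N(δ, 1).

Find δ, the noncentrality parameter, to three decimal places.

δ ≈ 5.572

The noncentrality parameter scales effect size by the design's sample-size factor: δ = d·√n = 0.38 × √215 = 5.5719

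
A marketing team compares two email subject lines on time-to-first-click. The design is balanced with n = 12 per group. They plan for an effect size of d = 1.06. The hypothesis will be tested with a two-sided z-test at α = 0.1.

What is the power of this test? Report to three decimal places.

Power ≈ 0.829

Noncentrality parameter: δ = d·√(n/2) = 1.06 × √(12/2) = 2.5965
Two-sided α = 0.1 → critical value z_{0.05} = 1.645.
Power = Φ(δ − 1.645) + Φ(−δ − 1.645) = Φ(0.952) + Φ(-4.241) = 0.8294 + 0.0000 = 0.8294.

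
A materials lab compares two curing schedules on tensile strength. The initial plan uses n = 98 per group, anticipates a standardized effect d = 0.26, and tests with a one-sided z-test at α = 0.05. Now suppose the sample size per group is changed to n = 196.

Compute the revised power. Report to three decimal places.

With n = 196 per group: δ = d·√(n/2) = 0.26 × √(196/2) = 2.5739. Critical value z_{0.05} = 1.645.
Revised power = Φ(δ − 1.645) = Φ(0.929) = 0.8236.

Power ≈ 0.824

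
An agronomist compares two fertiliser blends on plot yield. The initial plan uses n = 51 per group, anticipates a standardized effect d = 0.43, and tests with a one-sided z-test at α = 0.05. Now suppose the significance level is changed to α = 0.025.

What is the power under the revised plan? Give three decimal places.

δ = d·√(n/2) = 0.43 × √(51/2) = 2.1714 (unchanged). New critical value: z_{0.025} = 1.960.
Revised power = P(Z > 1.960 − δ) = Φ(0.211) = 0.5837.

Power ≈ 0.584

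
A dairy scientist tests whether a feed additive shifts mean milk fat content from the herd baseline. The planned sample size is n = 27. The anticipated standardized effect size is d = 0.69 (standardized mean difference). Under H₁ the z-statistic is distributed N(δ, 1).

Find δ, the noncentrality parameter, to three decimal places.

δ ≈ 3.585

The noncentrality parameter scales effect size by the design's sample-size factor: δ = d·√n = 0.69 × √27 = 3.5853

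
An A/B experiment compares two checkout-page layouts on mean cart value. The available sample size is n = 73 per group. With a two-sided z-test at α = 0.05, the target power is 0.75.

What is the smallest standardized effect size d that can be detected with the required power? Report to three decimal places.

Required noncentrality: δ = z_{0.025} + z_{0.25} = 1.960 + 0.674 = 2.634.
(Lower-tail contribution to power is negligible for δ > 0.)
δ = d·√(n/2) ⇒ d = δ/√(n/2) = 2.634/√(73/2) = 0.4361.

d ≈ 0.436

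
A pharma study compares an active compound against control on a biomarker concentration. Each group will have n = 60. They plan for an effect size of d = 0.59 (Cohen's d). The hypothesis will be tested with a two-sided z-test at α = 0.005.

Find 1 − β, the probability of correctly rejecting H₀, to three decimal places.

Power ≈ 0.664

Noncentrality parameter: δ = d·√(n/2) = 0.59 × √(60/2) = 3.2316
Two-sided α = 0.005 → critical value z_{0.0025} = 2.807.
Power = Φ(δ − 2.807) + Φ(−δ − 2.807) = Φ(0.425) + Φ(-6.039) = 0.6644 + 0.0000 = 0.6644.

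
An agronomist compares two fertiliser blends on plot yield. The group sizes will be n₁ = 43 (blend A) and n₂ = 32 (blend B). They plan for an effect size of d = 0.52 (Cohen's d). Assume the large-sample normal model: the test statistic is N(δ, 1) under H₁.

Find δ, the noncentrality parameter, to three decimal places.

δ = d / √(1/n₁ + 1/n₂) = 0.52 / √(1/43 + 1/32) = 2.2273

δ ≈ 2.227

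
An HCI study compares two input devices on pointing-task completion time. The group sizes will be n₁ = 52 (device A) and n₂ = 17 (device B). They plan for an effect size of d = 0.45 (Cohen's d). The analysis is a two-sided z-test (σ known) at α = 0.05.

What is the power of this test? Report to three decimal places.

Noncentrality parameter: δ = d / √(1/n₁ + 1/n₂) = 0.45 / √(1/52 + 1/17) = 1.6107
Critical value for a two-sided test at α = 0.05: z_{α/2} = 1.960.
Power = Φ(δ − 1.960) + Φ(−δ − 1.960) = Φ(-0.349) + Φ(-3.571) = 0.3634 + 0.0002 = 0.3636.

Power ≈ 0.364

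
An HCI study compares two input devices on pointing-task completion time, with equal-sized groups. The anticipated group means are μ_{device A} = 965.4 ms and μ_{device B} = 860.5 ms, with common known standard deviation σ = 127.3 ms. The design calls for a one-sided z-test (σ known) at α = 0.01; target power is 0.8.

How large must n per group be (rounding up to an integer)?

Standardized effect: d = |μ_{device A} − μ_{device B}| / σ = |965.4 − 860.5| / 127.3 = 0.8240
Set Φ(δ − 2.326) = 0.8; then δ − 2.326 = Φ⁻¹(0.8) = 0.842, giving δ = 3.168.
δ = d·√(n/2) ⇒ n = 2(δ/d)² = 2 × (3.168 / 0.8240)² = 29.56.
Round up to the next whole unit.

n = 30 per group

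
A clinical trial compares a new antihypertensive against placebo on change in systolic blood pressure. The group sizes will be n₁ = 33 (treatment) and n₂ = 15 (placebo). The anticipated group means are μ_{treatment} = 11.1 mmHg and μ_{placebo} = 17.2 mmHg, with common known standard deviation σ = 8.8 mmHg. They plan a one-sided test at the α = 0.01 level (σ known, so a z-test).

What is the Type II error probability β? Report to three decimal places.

Standardized effect: d = |μ_{treatment} − μ_{placebo}| / σ = |11.1 − 17.2| / 8.8 = 0.6932
Noncentrality parameter: δ = d / √(1/n₁ + 1/n₂) = 0.6932 / √(1/33 + 1/15) = 2.2260
One-sided α = 0.01 → critical value z_{0.01} = 2.326.
Power = Φ(δ − 2.326) = Φ(-0.100) = 0.4600.
Type II error: β = 1 − power = 1 − 0.4600 = 0.5400.

β ≈ 0.540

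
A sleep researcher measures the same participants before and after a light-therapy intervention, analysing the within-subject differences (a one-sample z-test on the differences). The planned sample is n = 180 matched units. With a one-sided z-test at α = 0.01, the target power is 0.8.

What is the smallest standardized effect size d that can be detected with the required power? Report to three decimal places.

d ≈ 0.236

Need Φ(δ − 2.326) = 0.8, so δ = 2.326 + 0.842 = 3.168.
δ = d·√n ⇒ d = δ/√n = 3.168/√180 = 0.2361.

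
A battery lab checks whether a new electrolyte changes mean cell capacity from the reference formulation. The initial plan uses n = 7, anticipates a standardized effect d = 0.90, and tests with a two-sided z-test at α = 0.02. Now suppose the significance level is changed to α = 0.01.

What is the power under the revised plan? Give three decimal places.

Power ≈ 0.423

δ = d·√n = 0.90 × √7 = 2.3812 (unchanged). New critical value: z_{0.005} = 2.576.
Revised power = Φ(δ − 2.576) + Φ(−δ − 2.576) = Φ(-0.195) + Φ(-4.957) = 0.4228 + 0.0000 = 0.4228.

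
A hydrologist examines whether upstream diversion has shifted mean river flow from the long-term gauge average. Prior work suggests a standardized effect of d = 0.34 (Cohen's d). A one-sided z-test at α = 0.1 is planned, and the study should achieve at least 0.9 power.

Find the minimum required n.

Set Φ(δ − 1.282) = 0.9; then δ − 1.282 = Φ⁻¹(0.9) = 1.282, giving δ = 2.563.
δ = d·√n ⇒ n = (δ/d)² = (2.563 / 0.34)² = 56.83.
Round up to the next whole unit.

n = 57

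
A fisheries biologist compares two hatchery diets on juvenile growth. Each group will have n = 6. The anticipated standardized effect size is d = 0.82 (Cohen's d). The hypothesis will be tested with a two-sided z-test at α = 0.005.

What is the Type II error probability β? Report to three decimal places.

Noncentrality parameter: δ = d·√(n/2) = 0.82 × √(6/2) = 1.4203
Critical value for a two-sided test at α = 0.005: z_{α/2} = 2.807.
Power = Φ(δ − 2.807) + Φ(−δ − 2.807) = Φ(-1.387) + Φ(-4.227) = 0.0828 + 0.0000 = 0.0828.
Type II error: β = 1 − power = 1 − 0.0828 = 0.9172.

β ≈ 0.917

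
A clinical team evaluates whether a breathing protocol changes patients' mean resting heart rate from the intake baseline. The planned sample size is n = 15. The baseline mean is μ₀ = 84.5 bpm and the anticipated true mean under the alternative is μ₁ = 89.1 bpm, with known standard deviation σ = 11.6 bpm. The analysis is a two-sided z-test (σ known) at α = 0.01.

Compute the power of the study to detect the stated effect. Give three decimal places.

Standardized effect: d = |μ₁ − μ₀| / σ = |89.1 − 84.5| / 11.6 = 0.3966
Noncentrality parameter: δ = d·√n = 0.3966 × √15 = 1.5358
Critical value for a two-sided test at α = 0.01: z_{α/2} = 2.576.
Power = Φ(δ − 2.576) + Φ(−δ − 2.576) = Φ(-1.040) + Φ(-4.112) = 0.1492 + 0.0000 = 0.1492.

Power ≈ 0.149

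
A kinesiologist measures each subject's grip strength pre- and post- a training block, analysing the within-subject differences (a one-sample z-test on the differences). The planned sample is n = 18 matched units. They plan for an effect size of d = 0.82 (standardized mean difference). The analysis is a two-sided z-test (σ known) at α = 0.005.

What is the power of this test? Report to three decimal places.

Noncentrality parameter: δ = d·√n = 0.82 × √18 = 3.4790
Critical value for a two-sided test at α = 0.005: z_{α/2} = 2.807.
Power = Φ(δ − 2.807) + Φ(−δ − 2.807) = Φ(0.672) + Φ(-6.286) = 0.7492 + 0.0000 = 0.7492.

Power ≈ 0.749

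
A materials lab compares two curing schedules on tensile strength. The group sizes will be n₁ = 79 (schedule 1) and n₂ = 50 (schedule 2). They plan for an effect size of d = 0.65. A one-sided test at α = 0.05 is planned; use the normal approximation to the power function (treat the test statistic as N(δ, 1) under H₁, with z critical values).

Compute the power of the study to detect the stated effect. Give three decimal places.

Power ≈ 0.975

Noncentrality parameter: δ = d / √(1/n₁ + 1/n₂) = 0.65 / √(1/79 + 1/50) = 3.5968
One-sided α = 0.05 → critical value z_{0.05} = 1.645.
Power = P(Z > 1.645 − δ) = Φ(1.952) = 0.9745.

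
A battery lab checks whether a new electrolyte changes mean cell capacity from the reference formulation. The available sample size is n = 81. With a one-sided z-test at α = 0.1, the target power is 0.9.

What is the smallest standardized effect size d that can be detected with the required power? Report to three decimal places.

d ≈ 0.285

Required noncentrality: δ = z_{0.1} + z_{0.10} = 1.282 + 1.282 = 2.563.
δ = d·√n ⇒ d = δ/√n = 2.563/√81 = 0.2848.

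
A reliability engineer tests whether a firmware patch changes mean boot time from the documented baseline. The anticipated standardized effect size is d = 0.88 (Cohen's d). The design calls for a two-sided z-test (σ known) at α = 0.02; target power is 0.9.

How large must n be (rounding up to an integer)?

n = 17

Set Φ(δ − 2.326) = 0.9; then δ − 2.326 = Φ⁻¹(0.9) = 1.282, giving δ = 3.608.
(For δ > 0 the lower-tail rejection region contributes negligibly to power, so the one-term inversion is standard.)
δ = d·√n ⇒ n = (δ/d)² = (3.608 / 0.88)² = 16.81.
Rounding up, n = 17.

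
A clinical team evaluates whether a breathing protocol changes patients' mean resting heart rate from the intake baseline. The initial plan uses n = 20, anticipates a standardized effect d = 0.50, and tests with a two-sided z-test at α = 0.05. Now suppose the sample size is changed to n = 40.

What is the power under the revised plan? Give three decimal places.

With n = 40: δ = d·√n = 0.50 × √40 = 3.1623. Critical value z_{0.025} = 1.960.
Revised power = Φ(δ − 1.960) + Φ(−δ − 1.960) = Φ(1.202) + Φ(-5.122) = 0.8854 + 0.0000 = 0.8854.

Power ≈ 0.885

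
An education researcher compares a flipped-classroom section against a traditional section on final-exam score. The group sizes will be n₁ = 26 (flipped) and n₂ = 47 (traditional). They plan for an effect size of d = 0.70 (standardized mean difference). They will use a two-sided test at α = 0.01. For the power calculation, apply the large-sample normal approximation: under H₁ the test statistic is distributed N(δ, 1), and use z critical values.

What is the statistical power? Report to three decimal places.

Power ≈ 0.613

Noncentrality parameter: δ = d / √(1/n₁ + 1/n₂) = 0.70 / √(1/26 + 1/47) = 2.8640
Two-sided α = 0.01 → critical value z_{0.005} = 2.576.
Power = Φ(δ − 2.576) + Φ(−δ − 2.576) = Φ(0.288) + Φ(-5.440) = 0.6134 + 0.0000 = 0.6134.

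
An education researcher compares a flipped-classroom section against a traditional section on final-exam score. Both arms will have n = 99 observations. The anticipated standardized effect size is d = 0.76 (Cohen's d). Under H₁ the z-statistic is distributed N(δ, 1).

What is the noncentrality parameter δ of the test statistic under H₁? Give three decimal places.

δ ≈ 5.347

The noncentrality parameter scales effect size by the design's sample-size factor: δ = d·√(n/2) = 0.76 × √(99/2) = 5.3471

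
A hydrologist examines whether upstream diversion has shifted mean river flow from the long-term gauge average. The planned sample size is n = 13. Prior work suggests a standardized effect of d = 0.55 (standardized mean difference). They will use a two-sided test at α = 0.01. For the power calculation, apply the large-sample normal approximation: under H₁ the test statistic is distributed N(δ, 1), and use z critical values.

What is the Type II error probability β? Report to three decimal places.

Noncentrality parameter: δ = d·√n = 0.55 × √13 = 1.9831
Two-sided α = 0.01 → critical value z_{0.005} = 2.576.
Power = Φ(δ − 2.576) + Φ(−δ − 2.576) = Φ(-0.593) + Φ(-4.559) = 0.2767 + 0.0000 = 0.2767.
Type II error: β = 1 − power = 1 − 0.2767 = 0.7233.

β ≈ 0.723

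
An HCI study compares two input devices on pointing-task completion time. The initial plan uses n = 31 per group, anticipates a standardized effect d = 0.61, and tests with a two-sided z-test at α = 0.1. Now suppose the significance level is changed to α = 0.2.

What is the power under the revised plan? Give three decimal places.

δ = d·√(n/2) = 0.61 × √(31/2) = 2.4016 (unchanged). New critical value: z_{0.1} = 1.282.
Revised power = Φ(δ − 1.282) + Φ(−δ − 1.282) = Φ(1.120) + Φ(-3.683) = 0.8686 + 0.0001 = 0.8688.

Power ≈ 0.869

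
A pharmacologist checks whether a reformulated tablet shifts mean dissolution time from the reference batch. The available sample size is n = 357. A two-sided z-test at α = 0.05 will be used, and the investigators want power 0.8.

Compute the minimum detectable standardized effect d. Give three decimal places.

d ≈ 0.148

Need Φ(δ − 1.960) = 0.8, so δ = 1.960 + 0.842 = 2.802.
(Lower-tail contribution to power is negligible for δ > 0.)
δ = d·√n ⇒ d = δ/√n = 2.802/√357 = 0.1483.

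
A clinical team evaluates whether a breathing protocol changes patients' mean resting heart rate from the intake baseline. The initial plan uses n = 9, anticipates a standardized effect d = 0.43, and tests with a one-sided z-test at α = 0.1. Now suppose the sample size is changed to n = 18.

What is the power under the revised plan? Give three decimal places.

Power ≈ 0.706

With n = 18: δ = d·√n = 0.43 × √18 = 1.8243. Critical value z_{0.1} = 1.282.
Revised power = P(Z > 1.282 − δ) = Φ(0.543) = 0.7064.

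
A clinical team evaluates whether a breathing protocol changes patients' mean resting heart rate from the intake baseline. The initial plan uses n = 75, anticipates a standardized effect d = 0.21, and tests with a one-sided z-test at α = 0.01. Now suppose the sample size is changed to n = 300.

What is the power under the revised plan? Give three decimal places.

With n = 300: δ = d·√n = 0.21 × √300 = 3.6373. Critical value z_{0.01} = 2.326.
Revised power = P(Z > 2.326 − δ) = Φ(1.311) = 0.9051.

Power ≈ 0.905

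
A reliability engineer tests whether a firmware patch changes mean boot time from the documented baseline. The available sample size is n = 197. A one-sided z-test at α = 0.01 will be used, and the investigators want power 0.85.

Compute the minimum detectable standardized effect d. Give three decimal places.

Required noncentrality: δ = z_{0.01} + z_{0.15} = 2.326 + 1.036 = 3.363.
δ = d·√n ⇒ d = δ/√n = 3.363/√197 = 0.2396.

d ≈ 0.240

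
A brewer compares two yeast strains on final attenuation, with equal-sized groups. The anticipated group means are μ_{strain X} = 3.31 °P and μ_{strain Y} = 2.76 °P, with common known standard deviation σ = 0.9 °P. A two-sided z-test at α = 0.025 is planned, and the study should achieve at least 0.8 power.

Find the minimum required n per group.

Standardized effect: d = |μ_{strain X} − μ_{strain Y}| / σ = |3.31 − 2.76| / 0.9 = 0.6111
For power 0.8 need Φ(δ − z_{0.0125}) = 0.8, so δ = z_{0.0125} + z_{0.20} = 2.241 + 0.842 = 3.083.
(For δ > 0 the lower-tail rejection region contributes negligibly to power, so the one-term inversion is standard.)
δ = d·√(n/2) ⇒ n = 2(δ/d)² = 2 × (3.083 / 0.6111)² = 50.90.
Round up to the next whole unit.

n = 51 per group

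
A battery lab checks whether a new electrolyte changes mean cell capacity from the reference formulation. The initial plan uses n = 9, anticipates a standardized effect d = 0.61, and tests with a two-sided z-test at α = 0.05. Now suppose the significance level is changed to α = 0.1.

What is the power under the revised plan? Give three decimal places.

δ = d·√n = 0.61 × √9 = 1.8300 (unchanged). New critical value: z_{0.05} = 1.645.
Revised power = Φ(δ − 1.645) + Φ(−δ − 1.645) = Φ(0.185) + Φ(-3.475) = 0.5734 + 0.0003 = 0.5737.

Power ≈ 0.574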